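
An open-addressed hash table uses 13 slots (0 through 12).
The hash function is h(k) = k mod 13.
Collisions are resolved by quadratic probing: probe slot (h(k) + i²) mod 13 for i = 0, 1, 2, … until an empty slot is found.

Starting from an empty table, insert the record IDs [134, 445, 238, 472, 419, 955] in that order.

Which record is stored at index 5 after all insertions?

Insert 134: h=4, slot 4 empty → index 4.
Insert 445: h=3, slot 3 empty → index 3.
Insert 238: h=4, slot 4 occupied → index 5.
Insert 472: h=4, slots 4,5 occupied → index 8.
Insert 419: h=3, slots 3,4 occupied → index 7.
Insert 955: h=6, slot 6 empty → index 6.
Table: [—, —, —, 445, 134, 238, 955, 419, 472, —, —, —, —]

238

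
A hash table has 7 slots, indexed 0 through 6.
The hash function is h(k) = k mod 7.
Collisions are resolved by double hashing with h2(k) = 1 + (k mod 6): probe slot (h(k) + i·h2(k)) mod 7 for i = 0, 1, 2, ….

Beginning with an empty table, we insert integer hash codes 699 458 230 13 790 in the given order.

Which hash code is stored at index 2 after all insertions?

699: h=6 -> slot 6
458: h=3 -> slot 3
230: h=6, h2=3, probe 6,2 -> slot 2
13: h=6, h2=2, probe 6,1 -> slot 1
790: h=6, h2=5, probe 6,4 -> slot 4
Table: [_, 13, 230, 458, 790, _, 699]

230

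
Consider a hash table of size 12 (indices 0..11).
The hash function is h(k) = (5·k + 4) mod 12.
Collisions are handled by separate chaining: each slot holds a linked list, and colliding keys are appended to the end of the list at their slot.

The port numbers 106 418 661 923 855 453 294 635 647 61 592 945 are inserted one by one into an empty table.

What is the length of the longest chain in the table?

3

106 -> bucket 6
418 -> bucket 6 (collision)
661 -> bucket 9
923 -> bucket 11
855 -> bucket 7
453 -> bucket 1
294 -> bucket 10
635 -> bucket 11 (collision)
647 -> bucket 11 (collision)
61 -> bucket 9 (collision)
592 -> bucket 0
945 -> bucket 1 (collision)
Final buckets:
0: 592
1: 453 -> 945
2: ∅
3: ∅
4: ∅
5: ∅
6: 106 -> 418
7: 855
8: ∅
9: 661 -> 61
10: 294
11: 923 -> 635 -> 647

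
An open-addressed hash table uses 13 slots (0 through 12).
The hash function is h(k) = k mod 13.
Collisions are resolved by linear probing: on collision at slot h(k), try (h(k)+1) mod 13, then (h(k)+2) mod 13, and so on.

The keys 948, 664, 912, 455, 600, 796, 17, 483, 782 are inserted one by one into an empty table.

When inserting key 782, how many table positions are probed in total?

Insert 948: h=12, slot 12 empty -> index 12.
Insert 664: h=1, slot 1 empty -> index 1.
Insert 912: h=2, slot 2 empty -> index 2.
Insert 455: h=0, slot 0 empty -> index 0.
Insert 600: h=2, slot 2 occupied -> index 3.
Insert 796: h=3, slot 3 occupied -> index 4.
Insert 17: h=4, slot 4 occupied -> index 5.
Insert 483: h=2, slots 2,3,4,5 occupied -> index 6.
Insert 782: h=2, slots 2,3,4,5,6 occupied -> index 7.
Table: [455, 664, 912, 600, 796, 17, 483, 782, _, _, _, _, 948]

6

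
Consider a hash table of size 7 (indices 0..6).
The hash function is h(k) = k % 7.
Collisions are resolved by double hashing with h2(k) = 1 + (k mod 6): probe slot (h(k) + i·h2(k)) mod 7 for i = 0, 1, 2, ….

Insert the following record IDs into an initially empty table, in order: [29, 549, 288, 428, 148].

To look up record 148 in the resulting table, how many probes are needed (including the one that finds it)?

2

Insert 29: h=1, slot 1 empty -> index 1.
Insert 549: h=3, slot 3 empty -> index 3.
Insert 288: h=1, h2=1, slot 1 occupied -> index 2.
Insert 428: h=1, h2=3, slot 1 occupied -> index 4.
Insert 148: h=1, h2=5, slot 1 occupied -> index 6.
Table: [—, 29, 288, 549, 428, —, 148]
Lookup 148: h=1, h2=5, probe 1,6 → found at 6.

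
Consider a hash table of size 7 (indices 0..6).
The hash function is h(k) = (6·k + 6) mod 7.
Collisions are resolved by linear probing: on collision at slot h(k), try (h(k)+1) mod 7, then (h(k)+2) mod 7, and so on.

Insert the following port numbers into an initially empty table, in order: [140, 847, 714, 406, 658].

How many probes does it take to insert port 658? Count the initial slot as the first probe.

140: h=6 => slot 6
847: h=6, probe 6,0 => slot 0
714: h=6, probe 6,0,1 => slot 1
406: h=6, probe 6,0,1,2 => slot 2
658: h=6, probe 6,0,1,2,3 => slot 3
Table: [847, 714, 406, 658, ∅, ∅, 140]

5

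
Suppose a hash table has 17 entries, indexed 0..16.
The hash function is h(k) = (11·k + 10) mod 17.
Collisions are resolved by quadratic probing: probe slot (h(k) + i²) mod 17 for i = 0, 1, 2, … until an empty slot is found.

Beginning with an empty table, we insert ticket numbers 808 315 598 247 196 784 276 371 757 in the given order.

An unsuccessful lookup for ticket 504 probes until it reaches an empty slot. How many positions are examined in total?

2

808: h=7 -> slot 7
315: h=7, probe 7,8 -> slot 8
598: h=9 -> slot 9
247: h=7, probe 7,8,11 -> slot 11
196: h=7, probe 7,8,11,16 -> slot 16
784: h=15 -> slot 15
276: h=3 -> slot 3
371: h=11, probe 11,12 -> slot 12
757: h=7, probe 7,8,11,16,6 -> slot 6
Table: [-, -, -, 276, -, -, 757, 808, 315, 598, -, 247, 371, -, -, 784, 196]
Lookup 504: h=12, probe 12,13 → slot 13 empty, not found.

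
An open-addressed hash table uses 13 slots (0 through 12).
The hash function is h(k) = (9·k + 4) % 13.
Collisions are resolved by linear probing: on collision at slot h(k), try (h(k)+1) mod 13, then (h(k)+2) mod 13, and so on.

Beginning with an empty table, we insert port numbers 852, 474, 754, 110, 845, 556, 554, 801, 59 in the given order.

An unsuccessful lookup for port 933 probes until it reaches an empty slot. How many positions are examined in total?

Insert 852: h=2, slot 2 empty -> index 2.
Insert 474: h=6, slot 6 empty -> index 6.
Insert 754: h=4, slot 4 empty -> index 4.
Insert 110: h=6, slot 6 occupied -> index 7.
Insert 845: h=4, slot 4 occupied -> index 5.
Insert 556: h=3, slot 3 empty -> index 3.
Insert 554: h=11, slot 11 empty -> index 11.
Insert 801: h=11, slot 11 occupied -> index 12.
Insert 59: h=2, slots 2,3,4,5,6,7 occupied -> index 8.
Table: [∅, ∅, 852, 556, 754, 845, 474, 110, 59, ∅, ∅, 554, 801]
Lookup 933: h=3, probe 3,4,5,6,7,8,9 → slot 9 empty, not found.

7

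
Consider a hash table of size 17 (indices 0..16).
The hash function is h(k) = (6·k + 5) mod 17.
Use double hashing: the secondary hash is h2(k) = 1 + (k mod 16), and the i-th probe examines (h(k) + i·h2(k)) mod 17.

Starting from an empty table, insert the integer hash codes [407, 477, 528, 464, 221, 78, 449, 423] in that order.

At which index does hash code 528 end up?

12

Insert 407: h=16, slot 16 empty -> index 16.
Insert 477: h=11, slot 11 empty -> index 11.
Insert 528: h=11, h2=1, slot 11 occupied -> index 12.
Insert 464: h=1, slot 1 empty -> index 1.
Insert 221: h=5, slot 5 empty -> index 5.
Insert 78: h=14, slot 14 empty -> index 14.
Insert 449: h=13, slot 13 empty -> index 13.
Insert 423: h=10, slot 10 empty -> index 10.
Table: [_, 464, _, _, _, 221, _, _, _, _, 423, 477, 528, 449, 78, _, 407]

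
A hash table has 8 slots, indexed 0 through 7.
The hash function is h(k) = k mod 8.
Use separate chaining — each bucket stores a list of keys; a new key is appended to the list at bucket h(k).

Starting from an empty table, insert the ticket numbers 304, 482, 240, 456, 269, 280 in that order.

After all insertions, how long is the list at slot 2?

304 → bucket 0
482 → bucket 2
240 → bucket 0 (collision)
456 → bucket 0 (collision)
269 → bucket 5
280 → bucket 0 (collision)
Final buckets:
0: 304 -> 240 -> 456 -> 280
1: _
2: 482
3: _
4: _
5: 269
6: _
7: _

1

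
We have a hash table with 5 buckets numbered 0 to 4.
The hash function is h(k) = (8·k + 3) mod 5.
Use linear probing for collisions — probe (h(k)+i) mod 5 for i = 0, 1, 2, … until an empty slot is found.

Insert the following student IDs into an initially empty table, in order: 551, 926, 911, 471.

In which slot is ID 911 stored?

551 hashes to 1; slot 1 is free => place at 1.
926 hashes to 1; 1 taken => place at 2.
911 hashes to 1; 1,2 taken => place at 3.
471 hashes to 1; 1,2,3 taken => place at 4.
Table: [., 551, 926, 911, 471]

3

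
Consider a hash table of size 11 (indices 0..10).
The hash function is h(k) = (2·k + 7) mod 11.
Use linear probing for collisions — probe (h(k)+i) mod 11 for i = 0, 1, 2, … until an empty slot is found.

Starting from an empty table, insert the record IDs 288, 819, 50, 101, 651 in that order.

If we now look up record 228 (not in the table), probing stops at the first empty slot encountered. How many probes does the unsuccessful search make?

288: h=0 => slot 0
819: h=6 => slot 6
50: h=8 => slot 8
101: h=0, probe 0,1 => slot 1
651: h=0, probe 0,1,2 => slot 2
Table: [288, 101, 651, ., ., ., 819, ., 50, ., .]
Lookup 228: h=1, probe 1,2,3 → slot 3 empty, not found.

3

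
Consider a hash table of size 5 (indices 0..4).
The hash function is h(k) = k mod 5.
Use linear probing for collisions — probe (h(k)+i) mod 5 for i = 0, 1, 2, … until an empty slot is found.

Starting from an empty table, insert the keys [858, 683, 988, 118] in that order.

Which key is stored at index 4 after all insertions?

683

858: h=3 → slot 3
683: h=3, probe 3,4 → slot 4
988: h=3, probe 3,4,0 → slot 0
118: h=3, probe 3,4,0,1 → slot 1
Table: [988, 118, —, 858, 683]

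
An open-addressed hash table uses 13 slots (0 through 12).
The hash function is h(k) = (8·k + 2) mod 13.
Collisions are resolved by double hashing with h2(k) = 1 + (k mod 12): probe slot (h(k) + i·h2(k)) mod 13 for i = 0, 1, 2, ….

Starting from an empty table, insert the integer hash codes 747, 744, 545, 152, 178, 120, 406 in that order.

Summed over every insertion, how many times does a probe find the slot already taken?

747 hashes to 11; slot 11 is free → place at 11.
744 hashes to 0; slot 0 is free → place at 0.
545 hashes to 7; slot 7 is free → place at 7.
152 hashes to 9; slot 9 is free → place at 9.
178 hashes to 9, h2=11; 9,7 taken → place at 5.
120 hashes to 0, h2=1; 0 taken → place at 1.
406 hashes to 0, h2=11; 0,11,9,7,5 taken → place at 3.
Table: [744, 120, —, 406, —, 178, —, 545, —, 152, —, 747, —]

8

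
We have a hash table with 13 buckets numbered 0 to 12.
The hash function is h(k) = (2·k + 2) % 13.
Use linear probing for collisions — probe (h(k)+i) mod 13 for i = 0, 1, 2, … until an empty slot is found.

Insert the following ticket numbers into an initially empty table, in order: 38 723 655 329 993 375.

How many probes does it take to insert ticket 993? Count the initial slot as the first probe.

3

38 hashes to 0; slot 0 is free => place at 0.
723 hashes to 5; slot 5 is free => place at 5.
655 hashes to 12; slot 12 is free => place at 12.
329 hashes to 10; slot 10 is free => place at 10.
993 hashes to 12; 12,0 taken => place at 1.
375 hashes to 11; slot 11 is free => place at 11.
Table: [38, 993, ∅, ∅, ∅, 723, ∅, ∅, ∅, ∅, 329, 375, 655]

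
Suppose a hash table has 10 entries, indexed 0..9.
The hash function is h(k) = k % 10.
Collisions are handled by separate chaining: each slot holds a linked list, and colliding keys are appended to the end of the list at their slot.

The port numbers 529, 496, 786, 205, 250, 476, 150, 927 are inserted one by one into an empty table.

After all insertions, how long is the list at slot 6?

Insert 529: h=9, bucket 9 empty -> new chain.
Insert 496: h=6, bucket 6 empty -> new chain.
Insert 786: h=6, bucket 6 nonempty -> append to chain.
Insert 205: h=5, bucket 5 empty -> new chain.
Insert 250: h=0, bucket 0 empty -> new chain.
Insert 476: h=6, bucket 6 nonempty -> append to chain.
Insert 150: h=0, bucket 0 nonempty -> append to chain.
Insert 927: h=7, bucket 7 empty -> new chain.
Final buckets:
0: 250 -> 150
1: —
2: —
3: —
4: —
5: 205
6: 496 -> 786 -> 476
7: 927
8: —
9: 529

3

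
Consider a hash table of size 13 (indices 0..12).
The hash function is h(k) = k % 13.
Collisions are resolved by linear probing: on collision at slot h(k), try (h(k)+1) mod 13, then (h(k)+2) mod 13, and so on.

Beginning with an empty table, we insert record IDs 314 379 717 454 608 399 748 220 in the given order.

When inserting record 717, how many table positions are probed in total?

Insert 314: h=2, slot 2 empty -> index 2.
Insert 379: h=2, slot 2 occupied -> index 3.
Insert 717: h=2, slots 2,3 occupied -> index 4.
Insert 454: h=12, slot 12 empty -> index 12.
Insert 608: h=10, slot 10 empty -> index 10.
Insert 399: h=9, slot 9 empty -> index 9.
Insert 748: h=7, slot 7 empty -> index 7.
Insert 220: h=12, slot 12 occupied -> index 0.
Table: [220, ., 314, 379, 717, ., ., 748, ., 399, 608, ., 454]

3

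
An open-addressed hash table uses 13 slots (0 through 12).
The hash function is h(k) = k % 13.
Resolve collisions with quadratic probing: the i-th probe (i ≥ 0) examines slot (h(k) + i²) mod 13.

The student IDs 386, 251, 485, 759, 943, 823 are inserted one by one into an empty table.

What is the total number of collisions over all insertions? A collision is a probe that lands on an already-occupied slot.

4

386: h=9 => slot 9
251: h=4 => slot 4
485: h=4, probe 4,5 => slot 5
759: h=5, probe 5,6 => slot 6
943: h=7 => slot 7
823: h=4, probe 4,5,8 => slot 8
Table: [—, —, —, —, 251, 485, 759, 943, 823, 386, —, —, —]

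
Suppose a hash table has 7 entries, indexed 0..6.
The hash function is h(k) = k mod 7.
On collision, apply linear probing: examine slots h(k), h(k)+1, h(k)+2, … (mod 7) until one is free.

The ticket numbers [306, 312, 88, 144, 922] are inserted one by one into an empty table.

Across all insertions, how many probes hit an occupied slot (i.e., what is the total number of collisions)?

Insert 306: h=5, slot 5 empty => index 5.
Insert 312: h=4, slot 4 empty => index 4.
Insert 88: h=4, slots 4,5 occupied => index 6.
Insert 144: h=4, slots 4,5,6 occupied => index 0.
Insert 922: h=5, slots 5,6,0 occupied => index 1.
Table: [144, 922, _, _, 312, 306, 88]

8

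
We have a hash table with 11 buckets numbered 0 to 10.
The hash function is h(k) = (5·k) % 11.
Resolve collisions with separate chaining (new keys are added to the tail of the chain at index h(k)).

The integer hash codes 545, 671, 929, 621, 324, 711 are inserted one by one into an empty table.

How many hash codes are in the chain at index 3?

3

545 → bucket 8
671 → bucket 0
929 → bucket 3
621 → bucket 3 (collision)
324 → bucket 3 (collision)
711 → bucket 2
Final buckets:
0: 671
1: .
2: 711
3: 929 -> 621 -> 324
4: .
5: .
6: .
7: .
8: 545
9: .
10: .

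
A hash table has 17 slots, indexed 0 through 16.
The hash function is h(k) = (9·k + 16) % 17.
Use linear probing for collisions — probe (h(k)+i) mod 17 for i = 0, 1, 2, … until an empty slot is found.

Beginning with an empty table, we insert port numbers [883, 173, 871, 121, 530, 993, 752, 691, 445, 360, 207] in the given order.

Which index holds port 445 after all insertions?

12

Insert 883: h=7, slot 7 empty → index 7.
Insert 173: h=9, slot 9 empty → index 9.
Insert 871: h=1, slot 1 empty → index 1.
Insert 121: h=0, slot 0 empty → index 0.
Insert 530: h=9, slot 9 occupied → index 10.
Insert 993: h=11, slot 11 empty → index 11.
Insert 752: h=1, slot 1 occupied → index 2.
Insert 691: h=13, slot 13 empty → index 13.
Insert 445: h=9, slots 9,10,11 occupied → index 12.
Insert 360: h=9, slots 9,10,11,12,13 occupied → index 14.
Insert 207: h=9, slots 9,10,11,12,13,14 occupied → index 15.
Table: [121, 871, 752, _, _, _, _, 883, _, 173, 530, 993, 445, 691, 360, 207, _]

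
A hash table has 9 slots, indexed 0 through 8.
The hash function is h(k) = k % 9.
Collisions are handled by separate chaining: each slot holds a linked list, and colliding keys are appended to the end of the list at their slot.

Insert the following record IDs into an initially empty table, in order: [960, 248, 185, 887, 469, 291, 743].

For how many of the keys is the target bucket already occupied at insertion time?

960 → bucket 6
248 → bucket 5
185 → bucket 5 (collision)
887 → bucket 5 (collision)
469 → bucket 1
291 → bucket 3
743 → bucket 5 (collision)
Final buckets:
0: -
1: 469
2: -
3: 291
4: -
5: 248 -> 185 -> 887 -> 743
6: 960
7: -
8: -

3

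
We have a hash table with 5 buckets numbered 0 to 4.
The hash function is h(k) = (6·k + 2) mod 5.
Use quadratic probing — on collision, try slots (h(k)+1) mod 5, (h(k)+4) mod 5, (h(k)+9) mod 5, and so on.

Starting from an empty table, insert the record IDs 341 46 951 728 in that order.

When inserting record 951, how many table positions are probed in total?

341: h=3 → slot 3
46: h=3, probe 3,4 → slot 4
951: h=3, probe 3,4,2 → slot 2
728: h=0 → slot 0
Table: [728, -, 951, 341, 46]

3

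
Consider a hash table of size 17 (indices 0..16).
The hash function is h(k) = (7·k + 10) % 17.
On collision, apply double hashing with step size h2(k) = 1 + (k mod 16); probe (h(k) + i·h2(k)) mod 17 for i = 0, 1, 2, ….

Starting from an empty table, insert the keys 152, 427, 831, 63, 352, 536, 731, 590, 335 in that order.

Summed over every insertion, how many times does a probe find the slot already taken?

8

152 hashes to 3; slot 3 is free → place at 3.
427 hashes to 7; slot 7 is free → place at 7.
831 hashes to 13; slot 13 is free → place at 13.
63 hashes to 9; slot 9 is free → place at 9.
352 hashes to 9, h2=1; 9 taken → place at 10.
536 hashes to 5; slot 5 is free → place at 5.
731 hashes to 10, h2=12; 10,5 taken → place at 0.
590 hashes to 9, h2=15; 9,7,5,3 taken → place at 1.
335 hashes to 9, h2=16; 9 taken → place at 8.
Table: [731, 590, ., 152, ., 536, ., 427, 335, 63, 352, ., ., 831, ., ., .]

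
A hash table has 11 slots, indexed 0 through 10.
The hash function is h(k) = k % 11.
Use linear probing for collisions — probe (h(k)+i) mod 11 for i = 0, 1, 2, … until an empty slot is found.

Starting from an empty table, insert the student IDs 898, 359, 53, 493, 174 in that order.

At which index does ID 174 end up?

Insert 898: h=7, slot 7 empty => index 7.
Insert 359: h=7, slot 7 occupied => index 8.
Insert 53: h=9, slot 9 empty => index 9.
Insert 493: h=9, slot 9 occupied => index 10.
Insert 174: h=9, slots 9,10 occupied => index 0.
Table: [174, ∅, ∅, ∅, ∅, ∅, ∅, 898, 359, 53, 493]

0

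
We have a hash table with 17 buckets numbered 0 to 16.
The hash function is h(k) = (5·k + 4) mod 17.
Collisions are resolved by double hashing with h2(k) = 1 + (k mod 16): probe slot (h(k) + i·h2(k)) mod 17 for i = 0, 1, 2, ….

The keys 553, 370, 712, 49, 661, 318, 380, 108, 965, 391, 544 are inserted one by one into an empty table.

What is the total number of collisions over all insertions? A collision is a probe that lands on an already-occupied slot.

15

Insert 553: h=15, slot 15 empty => index 15.
Insert 370: h=1, slot 1 empty => index 1.
Insert 712: h=11, slot 11 empty => index 11.
Insert 49: h=11, h2=2, slot 11 occupied => index 13.
Insert 661: h=11, h2=6, slot 11 occupied => index 0.
Insert 318: h=13, h2=15, slots 13,11 occupied => index 9.
Insert 380: h=0, h2=13, slots 0,13,9 occupied => index 5.
Insert 108: h=0, h2=13, slots 0,13,9,5,1 occupied => index 14.
Insert 965: h=1, h2=6, slot 1 occupied => index 7.
Insert 391: h=4, slot 4 empty => index 4.
Insert 544: h=4, h2=1, slots 4,5 occupied => index 6.
Table: [661, 370, ∅, ∅, 391, 380, 544, 965, ∅, 318, ∅, 712, ∅, 49, 108, 553, ∅]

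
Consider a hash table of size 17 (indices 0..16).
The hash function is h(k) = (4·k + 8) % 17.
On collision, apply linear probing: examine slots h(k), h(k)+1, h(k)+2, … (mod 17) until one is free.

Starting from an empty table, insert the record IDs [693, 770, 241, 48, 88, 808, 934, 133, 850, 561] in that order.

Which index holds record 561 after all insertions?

12

Insert 693: h=9, slot 9 empty -> index 9.
Insert 770: h=11, slot 11 empty -> index 11.
Insert 241: h=3, slot 3 empty -> index 3.
Insert 48: h=13, slot 13 empty -> index 13.
Insert 88: h=3, slot 3 occupied -> index 4.
Insert 808: h=10, slot 10 empty -> index 10.
Insert 934: h=4, slot 4 occupied -> index 5.
Insert 133: h=13, slot 13 occupied -> index 14.
Insert 850: h=8, slot 8 empty -> index 8.
Insert 561: h=8, slots 8,9,10,11 occupied -> index 12.
Table: [., ., ., 241, 88, 934, ., ., 850, 693, 808, 770, 561, 48, 133, ., .]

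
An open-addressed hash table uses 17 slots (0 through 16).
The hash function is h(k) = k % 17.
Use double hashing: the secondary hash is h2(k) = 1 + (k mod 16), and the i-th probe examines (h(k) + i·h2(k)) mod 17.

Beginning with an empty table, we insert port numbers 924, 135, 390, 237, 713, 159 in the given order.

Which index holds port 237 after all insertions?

Insert 924: h=6, slot 6 empty => index 6.
Insert 135: h=16, slot 16 empty => index 16.
Insert 390: h=16, h2=7, slots 16,6 occupied => index 13.
Insert 237: h=16, h2=14, slots 16,13 occupied => index 10.
Insert 713: h=16, h2=10, slot 16 occupied => index 9.
Insert 159: h=6, h2=16, slot 6 occupied => index 5.
Table: [., ., ., ., ., 159, 924, ., ., 713, 237, ., ., 390, ., ., 135]

10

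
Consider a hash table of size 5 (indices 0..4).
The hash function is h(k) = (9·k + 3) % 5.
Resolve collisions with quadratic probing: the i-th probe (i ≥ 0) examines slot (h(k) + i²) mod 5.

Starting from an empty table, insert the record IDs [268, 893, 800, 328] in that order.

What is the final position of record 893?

1

Insert 268: h=0, slot 0 empty => index 0.
Insert 893: h=0, slot 0 occupied => index 1.
Insert 800: h=3, slot 3 empty => index 3.
Insert 328: h=0, slots 0,1 occupied => index 4.
Table: [268, 893, ., 800, 328]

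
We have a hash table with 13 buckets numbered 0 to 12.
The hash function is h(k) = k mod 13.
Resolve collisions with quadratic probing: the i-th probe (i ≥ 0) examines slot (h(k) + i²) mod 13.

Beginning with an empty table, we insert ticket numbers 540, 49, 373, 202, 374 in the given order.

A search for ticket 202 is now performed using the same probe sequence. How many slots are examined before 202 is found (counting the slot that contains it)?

2

540: h=7 → slot 7
49: h=10 → slot 10
373: h=9 → slot 9
202: h=7, probe 7,8 → slot 8
374: h=10, probe 10,11 → slot 11
Table: [_, _, _, _, _, _, _, 540, 202, 373, 49, 374, _]
Lookup 202: h=7, probe 7,8 → found at 8.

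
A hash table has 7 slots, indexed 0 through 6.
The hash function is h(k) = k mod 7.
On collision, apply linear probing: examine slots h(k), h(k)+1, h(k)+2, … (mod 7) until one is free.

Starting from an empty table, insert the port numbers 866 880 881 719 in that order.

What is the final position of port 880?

866: h=5 → slot 5
880: h=5, probe 5,6 → slot 6
881: h=6, probe 6,0 → slot 0
719: h=5, probe 5,6,0,1 → slot 1
Table: [881, 719, _, _, _, 866, 880]

6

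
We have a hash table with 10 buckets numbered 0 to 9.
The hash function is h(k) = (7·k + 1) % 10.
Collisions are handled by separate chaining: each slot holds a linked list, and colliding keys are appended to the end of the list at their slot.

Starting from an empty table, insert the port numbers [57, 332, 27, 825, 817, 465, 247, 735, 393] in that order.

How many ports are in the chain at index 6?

3

57 → bucket 0
332 → bucket 5
27 → bucket 0 (collision)
825 → bucket 6
817 → bucket 0 (collision)
465 → bucket 6 (collision)
247 → bucket 0 (collision)
735 → bucket 6 (collision)
393 → bucket 2
Final buckets:
0: 57 -> 27 -> 817 -> 247
1: —
2: 393
3: —
4: —
5: 332
6: 825 -> 465 -> 735
7: —
8: —
9: —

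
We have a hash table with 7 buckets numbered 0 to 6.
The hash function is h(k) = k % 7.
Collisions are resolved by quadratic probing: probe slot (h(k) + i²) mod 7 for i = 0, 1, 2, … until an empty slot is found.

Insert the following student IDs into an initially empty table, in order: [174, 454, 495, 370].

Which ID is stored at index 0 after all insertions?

454

174 hashes to 6; slot 6 is free -> place at 6.
454 hashes to 6; 6 taken -> place at 0.
495 hashes to 5; slot 5 is free -> place at 5.
370 hashes to 6; 6,0 taken -> place at 3.
Table: [454, ∅, ∅, 370, ∅, 495, 174]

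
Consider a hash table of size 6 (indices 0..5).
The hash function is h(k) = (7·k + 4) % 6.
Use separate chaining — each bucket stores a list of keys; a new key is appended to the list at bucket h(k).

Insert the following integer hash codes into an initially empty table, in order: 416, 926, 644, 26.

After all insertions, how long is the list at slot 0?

416 → bucket 0
926 → bucket 0 (collision)
644 → bucket 0 (collision)
26 → bucket 0 (collision)
Final buckets:
0: 416 -> 926 -> 644 -> 26
1: _
2: _
3: _
4: _
5: _

4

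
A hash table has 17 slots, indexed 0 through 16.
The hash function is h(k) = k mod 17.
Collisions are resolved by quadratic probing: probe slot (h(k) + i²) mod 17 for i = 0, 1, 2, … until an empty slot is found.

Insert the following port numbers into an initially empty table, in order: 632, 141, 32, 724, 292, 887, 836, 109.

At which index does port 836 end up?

12

632: h=3 → slot 3
141: h=5 → slot 5
32: h=15 → slot 15
724: h=10 → slot 10
292: h=3, probe 3,4 → slot 4
887: h=3, probe 3,4,7 → slot 7
836: h=3, probe 3,4,7,12 → slot 12
109: h=7, probe 7,8 → slot 8
Table: [—, —, —, 632, 292, 141, —, 887, 109, —, 724, —, 836, —, —, 32, —]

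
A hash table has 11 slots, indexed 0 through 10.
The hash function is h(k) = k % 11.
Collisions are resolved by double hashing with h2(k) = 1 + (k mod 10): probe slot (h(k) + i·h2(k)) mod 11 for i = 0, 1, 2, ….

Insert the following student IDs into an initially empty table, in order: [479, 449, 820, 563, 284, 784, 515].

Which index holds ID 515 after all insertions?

4

479 hashes to 6; slot 6 is free → place at 6.
449 hashes to 9; slot 9 is free → place at 9.
820 hashes to 6, h2=1; 6 taken → place at 7.
563 hashes to 2; slot 2 is free → place at 2.
284 hashes to 9, h2=5; 9 taken → place at 3.
784 hashes to 3, h2=5; 3 taken → place at 8.
515 hashes to 9, h2=6; 9 taken → place at 4.
Table: [_, _, 563, 284, 515, _, 479, 820, 784, 449, _]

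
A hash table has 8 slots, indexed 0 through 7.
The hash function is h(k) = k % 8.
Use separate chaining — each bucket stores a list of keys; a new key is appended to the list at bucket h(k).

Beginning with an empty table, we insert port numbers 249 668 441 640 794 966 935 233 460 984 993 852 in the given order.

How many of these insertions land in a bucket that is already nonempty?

Insert 249: h=1, bucket 1 empty → new chain.
Insert 668: h=4, bucket 4 empty → new chain.
Insert 441: h=1, bucket 1 nonempty → append to chain.
Insert 640: h=0, bucket 0 empty → new chain.
Insert 794: h=2, bucket 2 empty → new chain.
Insert 966: h=6, bucket 6 empty → new chain.
Insert 935: h=7, bucket 7 empty → new chain.
Insert 233: h=1, bucket 1 nonempty → append to chain.
Insert 460: h=4, bucket 4 nonempty → append to chain.
Insert 984: h=0, bucket 0 nonempty → append to chain.
Insert 993: h=1, bucket 1 nonempty → append to chain.
Insert 852: h=4, bucket 4 nonempty → append to chain.
Final buckets:
0: 640 -> 984
1: 249 -> 441 -> 233 -> 993
2: 794
3: _
4: 668 -> 460 -> 852
5: _
6: 966
7: 935

6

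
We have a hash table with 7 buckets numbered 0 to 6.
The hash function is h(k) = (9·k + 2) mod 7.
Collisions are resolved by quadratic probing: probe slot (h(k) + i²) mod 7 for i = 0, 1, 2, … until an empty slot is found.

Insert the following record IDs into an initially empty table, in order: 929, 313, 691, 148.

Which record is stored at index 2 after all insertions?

Insert 929: h=5, slot 5 empty => index 5.
Insert 313: h=5, slot 5 occupied => index 6.
Insert 691: h=5, slots 5,6 occupied => index 2.
Insert 148: h=4, slot 4 empty => index 4.
Table: [-, -, 691, -, 148, 929, 313]

691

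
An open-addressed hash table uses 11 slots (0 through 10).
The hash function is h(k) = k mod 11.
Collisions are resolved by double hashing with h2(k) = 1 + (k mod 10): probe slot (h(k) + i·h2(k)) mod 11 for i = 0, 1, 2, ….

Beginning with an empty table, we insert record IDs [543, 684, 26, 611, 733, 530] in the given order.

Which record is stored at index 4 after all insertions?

543

543 hashes to 4; slot 4 is free => place at 4.
684 hashes to 2; slot 2 is free => place at 2.
26 hashes to 4, h2=7; 4 taken => place at 0.
611 hashes to 6; slot 6 is free => place at 6.
733 hashes to 7; slot 7 is free => place at 7.
530 hashes to 2, h2=1; 2 taken => place at 3.
Table: [26, ., 684, 530, 543, ., 611, 733, ., ., .]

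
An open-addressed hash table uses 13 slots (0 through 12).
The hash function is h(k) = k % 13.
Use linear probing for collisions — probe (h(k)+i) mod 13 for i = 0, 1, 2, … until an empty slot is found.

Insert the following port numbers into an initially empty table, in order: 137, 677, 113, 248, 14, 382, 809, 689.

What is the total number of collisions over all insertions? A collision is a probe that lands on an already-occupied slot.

Insert 137: h=7, slot 7 empty -> index 7.
Insert 677: h=1, slot 1 empty -> index 1.
Insert 113: h=9, slot 9 empty -> index 9.
Insert 248: h=1, slot 1 occupied -> index 2.
Insert 14: h=1, slots 1,2 occupied -> index 3.
Insert 382: h=5, slot 5 empty -> index 5.
Insert 809: h=3, slot 3 occupied -> index 4.
Insert 689: h=0, slot 0 empty -> index 0.
Table: [689, 677, 248, 14, 809, 382, —, 137, —, 113, —, —, —]

4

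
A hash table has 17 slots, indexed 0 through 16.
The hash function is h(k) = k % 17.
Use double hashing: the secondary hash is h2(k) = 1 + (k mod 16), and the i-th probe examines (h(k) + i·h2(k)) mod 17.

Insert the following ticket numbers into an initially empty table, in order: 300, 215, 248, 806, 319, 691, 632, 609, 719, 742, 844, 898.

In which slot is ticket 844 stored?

300 hashes to 11; slot 11 is free -> place at 11.
215 hashes to 11, h2=8; 11 taken -> place at 2.
248 hashes to 10; slot 10 is free -> place at 10.
806 hashes to 7; slot 7 is free -> place at 7.
319 hashes to 13; slot 13 is free -> place at 13.
691 hashes to 11, h2=4; 11 taken -> place at 15.
632 hashes to 3; slot 3 is free -> place at 3.
609 hashes to 14; slot 14 is free -> place at 14.
719 hashes to 5; slot 5 is free -> place at 5.
742 hashes to 11, h2=7; 11 taken -> place at 1.
844 hashes to 11, h2=13; 11,7,3 taken -> place at 16.
898 hashes to 14, h2=3; 14 taken -> place at 0.
Table: [898, 742, 215, 632, ., 719, ., 806, ., ., 248, 300, ., 319, 609, 691, 844]

16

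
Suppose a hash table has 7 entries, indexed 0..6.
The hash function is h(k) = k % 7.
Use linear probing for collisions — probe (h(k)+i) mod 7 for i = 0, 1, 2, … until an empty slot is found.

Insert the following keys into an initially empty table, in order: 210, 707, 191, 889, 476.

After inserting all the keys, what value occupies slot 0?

210

Insert 210: h=0, slot 0 empty => index 0.
Insert 707: h=0, slot 0 occupied => index 1.
Insert 191: h=2, slot 2 empty => index 2.
Insert 889: h=0, slots 0,1,2 occupied => index 3.
Insert 476: h=0, slots 0,1,2,3 occupied => index 4.
Table: [210, 707, 191, 889, 476, -, -]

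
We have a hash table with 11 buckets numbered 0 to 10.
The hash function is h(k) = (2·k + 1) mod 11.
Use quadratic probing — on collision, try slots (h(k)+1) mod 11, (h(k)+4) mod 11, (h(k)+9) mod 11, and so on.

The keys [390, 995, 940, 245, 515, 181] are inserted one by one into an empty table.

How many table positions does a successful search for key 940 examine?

Insert 390: h=0, slot 0 empty -> index 0.
Insert 995: h=0, slot 0 occupied -> index 1.
Insert 940: h=0, slots 0,1 occupied -> index 4.
Insert 245: h=7, slot 7 empty -> index 7.
Insert 515: h=8, slot 8 empty -> index 8.
Insert 181: h=0, slots 0,1,4 occupied -> index 9.
Table: [390, 995, ., ., 940, ., ., 245, 515, 181, .]
Lookup 940: h=0, probe 0,1,4 → found at 4.

3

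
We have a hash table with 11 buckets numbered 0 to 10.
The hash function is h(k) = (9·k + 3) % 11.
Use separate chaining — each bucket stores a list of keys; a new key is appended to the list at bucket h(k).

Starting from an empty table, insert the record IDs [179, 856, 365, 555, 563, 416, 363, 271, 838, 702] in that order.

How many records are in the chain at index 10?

Insert 179: h=8, bucket 8 empty -> new chain.
Insert 856: h=7, bucket 7 empty -> new chain.
Insert 365: h=10, bucket 10 empty -> new chain.
Insert 555: h=4, bucket 4 empty -> new chain.
Insert 563: h=10, bucket 10 nonempty -> append to chain.
Insert 416: h=7, bucket 7 nonempty -> append to chain.
Insert 363: h=3, bucket 3 empty -> new chain.
Insert 271: h=0, bucket 0 empty -> new chain.
Insert 838: h=10, bucket 10 nonempty -> append to chain.
Insert 702: h=7, bucket 7 nonempty -> append to chain.
Final buckets:
0: 271
1: ∅
2: ∅
3: 363
4: 555
5: ∅
6: ∅
7: 856 -> 416 -> 702
8: 179
9: ∅
10: 365 -> 563 -> 838

3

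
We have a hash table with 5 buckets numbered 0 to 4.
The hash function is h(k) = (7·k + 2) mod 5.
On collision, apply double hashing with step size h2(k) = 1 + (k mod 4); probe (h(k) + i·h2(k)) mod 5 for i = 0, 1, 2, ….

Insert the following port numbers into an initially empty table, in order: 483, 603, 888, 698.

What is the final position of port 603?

2

Insert 483: h=3, slot 3 empty -> index 3.
Insert 603: h=3, h2=4, slot 3 occupied -> index 2.
Insert 888: h=3, h2=1, slot 3 occupied -> index 4.
Insert 698: h=3, h2=3, slot 3 occupied -> index 1.
Table: [∅, 698, 603, 483, 888]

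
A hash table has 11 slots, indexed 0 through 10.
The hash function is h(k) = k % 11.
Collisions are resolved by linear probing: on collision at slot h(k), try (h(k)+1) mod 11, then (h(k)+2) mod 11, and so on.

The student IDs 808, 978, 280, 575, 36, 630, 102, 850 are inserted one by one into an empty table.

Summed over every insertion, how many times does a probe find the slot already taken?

808: h=5 → slot 5
978: h=10 → slot 10
280: h=5, probe 5,6 → slot 6
575: h=3 → slot 3
36: h=3, probe 3,4 → slot 4
630: h=3, probe 3,4,5,6,7 → slot 7
102: h=3, probe 3,4,5,6,7,8 → slot 8
850: h=3, probe 3,4,5,6,7,8,9 → slot 9
Table: [., ., ., 575, 36, 808, 280, 630, 102, 850, 978]

17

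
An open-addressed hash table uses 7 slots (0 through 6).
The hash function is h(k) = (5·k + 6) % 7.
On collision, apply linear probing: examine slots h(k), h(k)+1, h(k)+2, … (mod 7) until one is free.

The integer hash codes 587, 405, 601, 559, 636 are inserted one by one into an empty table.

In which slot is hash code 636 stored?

Insert 587: h=1, slot 1 empty -> index 1.
Insert 405: h=1, slot 1 occupied -> index 2.
Insert 601: h=1, slots 1,2 occupied -> index 3.
Insert 559: h=1, slots 1,2,3 occupied -> index 4.
Insert 636: h=1, slots 1,2,3,4 occupied -> index 5.
Table: [-, 587, 405, 601, 559, 636, -]

5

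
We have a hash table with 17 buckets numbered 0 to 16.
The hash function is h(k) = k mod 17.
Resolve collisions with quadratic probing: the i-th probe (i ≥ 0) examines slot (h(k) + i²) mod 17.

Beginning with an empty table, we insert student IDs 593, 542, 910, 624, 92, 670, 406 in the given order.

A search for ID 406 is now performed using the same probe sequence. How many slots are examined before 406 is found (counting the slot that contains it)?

3

Insert 593: h=15, slot 15 empty → index 15.
Insert 542: h=15, slot 15 occupied → index 16.
Insert 910: h=9, slot 9 empty → index 9.
Insert 624: h=12, slot 12 empty → index 12.
Insert 92: h=7, slot 7 empty → index 7.
Insert 670: h=7, slot 7 occupied → index 8.
Insert 406: h=15, slots 15,16 occupied → index 2.
Table: [_, _, 406, _, _, _, _, 92, 670, 910, _, _, 624, _, _, 593, 542]
Lookup 406: h=15, probe 15,16,2 → found at 2.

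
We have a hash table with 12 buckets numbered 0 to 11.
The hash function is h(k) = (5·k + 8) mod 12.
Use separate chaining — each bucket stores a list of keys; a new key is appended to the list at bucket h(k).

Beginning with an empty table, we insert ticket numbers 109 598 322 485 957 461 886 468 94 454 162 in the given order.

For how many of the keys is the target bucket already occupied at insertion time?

5

Insert 109: h=1, bucket 1 empty → new chain.
Insert 598: h=10, bucket 10 empty → new chain.
Insert 322: h=10, bucket 10 nonempty → append to chain.
Insert 485: h=9, bucket 9 empty → new chain.
Insert 957: h=5, bucket 5 empty → new chain.
Insert 461: h=9, bucket 9 nonempty → append to chain.
Insert 886: h=10, bucket 10 nonempty → append to chain.
Insert 468: h=8, bucket 8 empty → new chain.
Insert 94: h=10, bucket 10 nonempty → append to chain.
Insert 454: h=10, bucket 10 nonempty → append to chain.
Insert 162: h=2, bucket 2 empty → new chain.
Final buckets:
0: .
1: 109
2: 162
3: .
4: .
5: 957
6: .
7: .
8: 468
9: 485 -> 461
10: 598 -> 322 -> 886 -> 94 -> 454
11: .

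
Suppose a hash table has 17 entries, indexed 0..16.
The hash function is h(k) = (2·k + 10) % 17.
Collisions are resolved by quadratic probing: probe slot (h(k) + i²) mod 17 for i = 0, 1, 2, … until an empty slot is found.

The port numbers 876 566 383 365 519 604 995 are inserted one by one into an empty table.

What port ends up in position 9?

365

876 hashes to 11; slot 11 is free → place at 11.
566 hashes to 3; slot 3 is free → place at 3.
383 hashes to 11; 11 taken → place at 12.
365 hashes to 9; slot 9 is free → place at 9.
519 hashes to 11; 11,12 taken → place at 15.
604 hashes to 11; 11,12,15,3 taken → place at 10.
995 hashes to 11; 11,12,15,3,10 taken → place at 2.
Table: [_, _, 995, 566, _, _, _, _, _, 365, 604, 876, 383, _, _, 519, _]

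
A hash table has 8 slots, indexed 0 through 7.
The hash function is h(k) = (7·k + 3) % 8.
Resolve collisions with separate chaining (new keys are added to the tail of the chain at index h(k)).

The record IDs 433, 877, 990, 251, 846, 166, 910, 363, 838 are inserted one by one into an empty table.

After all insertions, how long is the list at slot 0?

433 → bucket 2
877 → bucket 6
990 → bucket 5
251 → bucket 0
846 → bucket 5 (collision)
166 → bucket 5 (collision)
910 → bucket 5 (collision)
363 → bucket 0 (collision)
838 → bucket 5 (collision)
Final buckets:
0: 251 -> 363
1: -
2: 433
3: -
4: -
5: 990 -> 846 -> 166 -> 910 -> 838
6: 877
7: -

2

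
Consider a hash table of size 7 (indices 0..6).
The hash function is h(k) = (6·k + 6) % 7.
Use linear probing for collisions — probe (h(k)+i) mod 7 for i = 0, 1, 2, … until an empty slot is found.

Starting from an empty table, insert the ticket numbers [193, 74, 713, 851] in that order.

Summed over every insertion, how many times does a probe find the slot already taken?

193 hashes to 2; slot 2 is free -> place at 2.
74 hashes to 2; 2 taken -> place at 3.
713 hashes to 0; slot 0 is free -> place at 0.
851 hashes to 2; 2,3 taken -> place at 4.
Table: [713, —, 193, 74, 851, —, —]

3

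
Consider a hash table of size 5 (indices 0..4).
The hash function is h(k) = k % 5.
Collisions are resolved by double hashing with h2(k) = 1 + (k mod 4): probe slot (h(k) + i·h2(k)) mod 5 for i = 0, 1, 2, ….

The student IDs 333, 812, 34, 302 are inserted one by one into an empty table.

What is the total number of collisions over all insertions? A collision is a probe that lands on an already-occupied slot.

1

333: h=3 → slot 3
812: h=2 → slot 2
34: h=4 → slot 4
302: h=2, h2=3, probe 2,0 → slot 0
Table: [302, ∅, 812, 333, 34]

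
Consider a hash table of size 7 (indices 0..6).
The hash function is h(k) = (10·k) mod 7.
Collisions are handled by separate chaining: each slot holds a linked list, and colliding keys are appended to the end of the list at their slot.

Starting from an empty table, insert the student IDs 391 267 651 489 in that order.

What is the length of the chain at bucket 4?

391 → bucket 4
267 → bucket 3
651 → bucket 0
489 → bucket 4 (collision)
Final buckets:
0: 651
1: ∅
2: ∅
3: 267
4: 391 -> 489
5: ∅
6: ∅

2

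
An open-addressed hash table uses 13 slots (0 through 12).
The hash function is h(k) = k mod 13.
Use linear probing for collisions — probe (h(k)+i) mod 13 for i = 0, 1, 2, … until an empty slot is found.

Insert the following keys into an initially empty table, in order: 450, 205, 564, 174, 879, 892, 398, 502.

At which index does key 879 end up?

Insert 450: h=8, slot 8 empty => index 8.
Insert 205: h=10, slot 10 empty => index 10.
Insert 564: h=5, slot 5 empty => index 5.
Insert 174: h=5, slot 5 occupied => index 6.
Insert 879: h=8, slot 8 occupied => index 9.
Insert 892: h=8, slots 8,9,10 occupied => index 11.
Insert 398: h=8, slots 8,9,10,11 occupied => index 12.
Insert 502: h=8, slots 8,9,10,11,12 occupied => index 0.
Table: [502, _, _, _, _, 564, 174, _, 450, 879, 205, 892, 398]

9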